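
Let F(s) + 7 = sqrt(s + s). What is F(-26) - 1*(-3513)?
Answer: 3506 + 2*I*sqrt(13) ≈ 3506.0 + 7.2111*I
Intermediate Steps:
F(s) = -7 + sqrt(2)*sqrt(s) (F(s) = -7 + sqrt(s + s) = -7 + sqrt(2*s) = -7 + sqrt(2)*sqrt(s))
F(-26) - 1*(-3513) = (-7 + sqrt(2)*sqrt(-26)) - 1*(-3513) = (-7 + sqrt(2)*(I*sqrt(26))) + 3513 = (-7 + 2*I*sqrt(13)) + 3513 = 3506 + 2*I*sqrt(13)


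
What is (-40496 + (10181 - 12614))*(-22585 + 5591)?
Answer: 729535426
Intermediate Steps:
(-40496 + (10181 - 12614))*(-22585 + 5591) = (-40496 - 2433)*(-16994) = -42929*(-16994) = 729535426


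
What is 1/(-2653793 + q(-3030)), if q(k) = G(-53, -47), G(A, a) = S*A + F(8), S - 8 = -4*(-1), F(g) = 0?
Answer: -1/2654429 ≈ -3.7673e-7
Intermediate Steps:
S = 12 (S = 8 - 4*(-1) = 8 + 4 = 12)
G(A, a) = 12*A (G(A, a) = 12*A + 0 = 12*A)
q(k) = -636 (q(k) = 12*(-53) = -636)
1/(-2653793 + q(-3030)) = 1/(-2653793 - 636) = 1/(-2654429) = -1/2654429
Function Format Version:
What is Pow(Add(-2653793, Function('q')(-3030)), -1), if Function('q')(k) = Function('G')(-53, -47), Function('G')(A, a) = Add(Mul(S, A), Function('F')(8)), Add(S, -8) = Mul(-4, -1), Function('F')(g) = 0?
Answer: Rational(-1, 2654429) ≈ -3.7673e-7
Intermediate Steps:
S = 12 (S = Add(8, Mul(-4, -1)) = Add(8, 4) = 12)
Function('G')(A, a) = Mul(12, A) (Function('G')(A, a) = Add(Mul(12, A), 0) = Mul(12, A))
Function('q')(k) = -636 (Function('q')(k) = Mul(12, -53) = -636)
Pow(Add(-2653793, Function('q')(-3030)), -1) = Pow(Add(-2653793, -636), -1) = Pow(-2654429, -1) = Rational(-1, 2654429)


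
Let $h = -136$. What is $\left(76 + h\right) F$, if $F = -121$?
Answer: $7260$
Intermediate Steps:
$\left(76 + h\right) F = \left(76 - 136\right) \left(-121\right) = \left(-60\right) \left(-121\right) = 7260$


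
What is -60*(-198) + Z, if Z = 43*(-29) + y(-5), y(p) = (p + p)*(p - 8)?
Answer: 10763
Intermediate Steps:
y(p) = 2*p*(-8 + p) (y(p) = (2*p)*(-8 + p) = 2*p*(-8 + p))
Z = -1117 (Z = 43*(-29) + 2*(-5)*(-8 - 5) = -1247 + 2*(-5)*(-13) = -1247 + 130 = -1117)
-60*(-198) + Z = -60*(-198) - 1117 = 11880 - 1117 = 10763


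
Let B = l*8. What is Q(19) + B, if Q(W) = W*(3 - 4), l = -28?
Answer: -243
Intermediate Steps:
B = -224 (B = -28*8 = -224)
Q(W) = -W (Q(W) = W*(-1) = -W)
Q(19) + B = -1*19 - 224 = -19 - 224 = -243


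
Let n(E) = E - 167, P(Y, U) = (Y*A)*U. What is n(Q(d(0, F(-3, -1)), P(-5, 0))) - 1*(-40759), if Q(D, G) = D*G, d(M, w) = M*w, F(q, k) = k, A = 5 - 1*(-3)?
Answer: 40592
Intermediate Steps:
A = 8 (A = 5 + 3 = 8)
P(Y, U) = 8*U*Y (P(Y, U) = (Y*8)*U = (8*Y)*U = 8*U*Y)
n(E) = -167 + E
n(Q(d(0, F(-3, -1)), P(-5, 0))) - 1*(-40759) = (-167 + (0*(-1))*(8*0*(-5))) - 1*(-40759) = (-167 + 0*0) + 40759 = (-167 + 0) + 40759 = -167 + 40759 = 40592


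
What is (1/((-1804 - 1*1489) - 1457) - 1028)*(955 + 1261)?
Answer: -5410365108/2375 ≈ -2.2780e+6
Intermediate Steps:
(1/((-1804 - 1*1489) - 1457) - 1028)*(955 + 1261) = (1/((-1804 - 1489) - 1457) - 1028)*2216 = (1/(-3293 - 1457) - 1028)*2216 = (1/(-4750) - 1028)*2216 = (-1/4750 - 1028)*2216 = -4883001/4750*2216 = -5410365108/2375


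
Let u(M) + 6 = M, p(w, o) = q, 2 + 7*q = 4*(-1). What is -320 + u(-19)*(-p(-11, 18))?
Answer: -2390/7 ≈ -341.43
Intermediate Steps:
q = -6/7 (q = -2/7 + (4*(-1))/7 = -2/7 + (⅐)*(-4) = -2/7 - 4/7 = -6/7 ≈ -0.85714)
p(w, o) = -6/7
u(M) = -6 + M
-320 + u(-19)*(-p(-11, 18)) = -320 + (-6 - 19)*(-1*(-6/7)) = -320 - 25*6/7 = -320 - 150/7 = -2390/7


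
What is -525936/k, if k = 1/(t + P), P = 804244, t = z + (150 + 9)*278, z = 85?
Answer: -446273000016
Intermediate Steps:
t = 44287 (t = 85 + (150 + 9)*278 = 85 + 159*278 = 85 + 44202 = 44287)
k = 1/848531 (k = 1/(44287 + 804244) = 1/848531 ≈ 1.1785e-6)
-525936/k = -525936/1/848531 = -525936*848531 = -446273000016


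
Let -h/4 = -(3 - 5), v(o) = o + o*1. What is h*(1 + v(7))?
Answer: -120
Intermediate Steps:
v(o) = 2*o (v(o) = o + o = 2*o)
h = -8 (h = -(-4)*(3 - 5) = -(-4)*(-2) = -4*2 = -8)
h*(1 + v(7)) = -8*(1 + 2*7) = -8*(1 + 14) = -8*15 = -120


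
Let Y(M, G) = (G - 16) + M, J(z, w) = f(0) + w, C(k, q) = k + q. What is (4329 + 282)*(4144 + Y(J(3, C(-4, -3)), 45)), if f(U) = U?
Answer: 19209426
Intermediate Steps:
J(z, w) = w (J(z, w) = 0 + w = w)
Y(M, G) = -16 + G + M (Y(M, G) = (-16 + G) + M = -16 + G + M)
(4329 + 282)*(4144 + Y(J(3, C(-4, -3)), 45)) = (4329 + 282)*(4144 + (-16 + 45 + (-4 - 3))) = 4611*(4144 + (-16 + 45 - 7)) = 4611*(4144 + 22) = 4611*4166 = 19209426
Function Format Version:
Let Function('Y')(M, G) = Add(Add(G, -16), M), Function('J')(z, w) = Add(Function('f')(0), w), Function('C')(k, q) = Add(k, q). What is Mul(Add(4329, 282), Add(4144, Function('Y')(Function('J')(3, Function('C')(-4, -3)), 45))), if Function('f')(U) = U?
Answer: 19209426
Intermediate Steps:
Function('J')(z, w) = w (Function('J')(z, w) = Add(0, w) = w)
Function('Y')(M, G) = Add(-16, G, M) (Function('Y')(M, G) = Add(Add(-16, G), M) = Add(-16, G, M))
Mul(Add(4329, 282), Add(4144, Function('Y')(Function('J')(3, Function('C')(-4, -3)), 45))) = Mul(Add(4329, 282), Add(4144, Add(-16, 45, Add(-4, -3)))) = Mul(4611, Add(4144, Add(-16, 45, -7))) = Mul(4611, Add(4144, 22)) = Mul(4611, 4166) = 19209426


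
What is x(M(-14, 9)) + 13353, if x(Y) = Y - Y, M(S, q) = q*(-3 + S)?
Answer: 13353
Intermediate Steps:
x(Y) = 0
x(M(-14, 9)) + 13353 = 0 + 13353 = 13353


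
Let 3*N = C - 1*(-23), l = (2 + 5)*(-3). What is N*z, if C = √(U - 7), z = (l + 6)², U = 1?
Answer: 1725 + 75*I*√6 ≈ 1725.0 + 183.71*I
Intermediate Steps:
l = -21 (l = 7*(-3) = -21)
z = 225 (z = (-21 + 6)² = (-15)² = 225)
C = I*√6 (C = √(1 - 7) = √(-6) = I*√6 ≈ 2.4495*I)
N = 23/3 + I*√6/3 (N = (I*√6 - 1*(-23))/3 = (I*√6 + 23)/3 = (23 + I*√6)/3 = 23/3 + I*√6/3 ≈ 7.6667 + 0.8165*I)
N*z = (23/3 + I*√6/3)*225 = 1725 + 75*I*√6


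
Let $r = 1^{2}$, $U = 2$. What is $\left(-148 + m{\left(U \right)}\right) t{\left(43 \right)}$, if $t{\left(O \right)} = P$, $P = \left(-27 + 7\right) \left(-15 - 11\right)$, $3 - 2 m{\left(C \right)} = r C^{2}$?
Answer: $-77220$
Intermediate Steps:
$r = 1$
$m{\left(C \right)} = \frac{3}{2} - \frac{C^{2}}{2}$ ($m{\left(C \right)} = \frac{3}{2} - \frac{1 C^{2}}{2} = \frac{3}{2} - \frac{C^{2}}{2}$)
$P = 520$ ($P = - 20 \left(-15 - 11\right) = \left(-20\right) \left(-26\right) = 520$)
$t{\left(O \right)} = 520$
$\left(-148 + m{\left(U \right)}\right) t{\left(43 \right)} = \left(-148 + \left(\frac{3}{2} - \frac{2^{2}}{2}\right)\right) 520 = \left(-148 + \left(\frac{3}{2} - 2\right)\right) 520 = \left(-148 - \frac{1}{2}\right) 520 = \left(- \frac{297}{2}\right) 520 = -77220$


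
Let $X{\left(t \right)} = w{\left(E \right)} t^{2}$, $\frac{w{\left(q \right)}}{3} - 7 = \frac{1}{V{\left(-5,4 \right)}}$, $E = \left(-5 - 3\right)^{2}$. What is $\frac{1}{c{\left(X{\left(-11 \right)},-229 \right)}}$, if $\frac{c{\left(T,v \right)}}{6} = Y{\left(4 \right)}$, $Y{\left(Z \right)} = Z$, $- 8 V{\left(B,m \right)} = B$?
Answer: $\frac{1}{24} \approx 0.041667$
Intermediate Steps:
$V{\left(B,m \right)} = - \frac{B}{8}$
$E = 64$ ($E = \left(-8\right)^{2} = 64$)
$w{\left(q \right)} = \frac{129}{5}$ ($w{\left(q \right)} = 21 + \frac{3}{\left(- \frac{1}{8}\right) \left(-5\right)} = 21 + \frac{3}{\frac{5}{8}} = 21 + 3 \cdot \frac{8}{5} = 21 + \frac{24}{5} = \frac{129}{5}$)
$X{\left(t \right)} = \frac{129 t^{2}}{5}$
$c{\left(T,v \right)} = 24$ ($c{\left(T,v \right)} = 6 \cdot 4 = 24$)
$\frac{1}{c{\left(X{\left(-11 \right)},-229 \right)}} = \frac{1}{24}$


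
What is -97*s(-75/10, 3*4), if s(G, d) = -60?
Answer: 5820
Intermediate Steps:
-97*s(-75/10, 3*4) = -97*(-60) = 5820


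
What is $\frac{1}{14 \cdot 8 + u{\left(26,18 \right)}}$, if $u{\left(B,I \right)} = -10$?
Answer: $\frac{1}{102} \approx 0.0098039$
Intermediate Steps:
$\frac{1}{14 \cdot 8 + u{\left(26,18 \right)}} = \frac{1}{14 \cdot 8 - 10} = \frac{1}{112 - 10} = \frac{1}{102}$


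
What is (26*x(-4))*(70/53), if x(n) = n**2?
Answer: 29120/53 ≈ 549.43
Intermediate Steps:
(26*x(-4))*(70/53) = (26*(-4)**2)*(70/53) = (26*16)*(70*(1/53)) = 416*(70/53) = 29120/53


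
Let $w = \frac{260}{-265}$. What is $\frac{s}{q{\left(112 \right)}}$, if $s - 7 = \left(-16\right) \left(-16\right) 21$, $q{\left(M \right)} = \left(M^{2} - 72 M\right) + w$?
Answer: $\frac{285299}{237388} \approx 1.2018$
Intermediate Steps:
$w = - \frac{52}{53}$ ($w = 260 \left(- \frac{1}{265}\right) = - \frac{52}{53} \approx -0.98113$)
$q{\left(M \right)} = - \frac{52}{53} + M^{2} - 72 M$ ($q{\left(M \right)} = \left(M^{2} - 72 M\right) - \frac{52}{53} = - \frac{52}{53} + M^{2} - 72 M$)
$s = 5383$ ($s = 7 + \left(-16\right) \left(-16\right) 21 = 7 + 256 \cdot 21 = 7 + 5376 = 5383$)
$\frac{s}{q{\left(112 \right)}} = \frac{5383}{- \frac{52}{53} + 112^{2} - 8064} = \frac{5383}{- \frac{52}{53} + 12544 - 8064} = \frac{5383}{\frac{237388}{53}} = 5383 \cdot \frac{53}{237388} = \frac{285299}{237388}$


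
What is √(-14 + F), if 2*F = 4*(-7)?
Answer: 2*I*√7 ≈ 5.2915*I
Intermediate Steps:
F = -14 (F = (4*(-7))/2 = (½)*(-28) = -14)
√(-14 + F) = √(-14 - 14) = √(-28) = 2*I*√7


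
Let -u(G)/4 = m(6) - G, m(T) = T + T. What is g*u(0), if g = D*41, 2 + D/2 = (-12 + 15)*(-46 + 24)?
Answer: 267648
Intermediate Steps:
D = -136 (D = -4 + 2*((-12 + 15)*(-46 + 24)) = -4 + 2*(3*(-22)) = -4 + 2*(-66) = -4 - 132 = -136)
m(T) = 2*T
u(G) = -48 + 4*G (u(G) = -4*(2*6 - G) = -4*(12 - G) = -48 + 4*G)
g = -5576 (g = -136*41 = -5576)
g*u(0) = -5576*(-48 + 4*0) = -5576*(-48 + 0) = -5576*(-48) = 267648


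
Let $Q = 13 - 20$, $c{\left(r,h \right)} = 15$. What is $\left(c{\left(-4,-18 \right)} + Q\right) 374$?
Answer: $2992$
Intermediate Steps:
$Q = -7$ ($Q = 13 - 20 = -7$)
$\left(c{\left(-4,-18 \right)} + Q\right) 374 = \left(15 - 7\right) 374 = 8 \cdot 374 = 2992$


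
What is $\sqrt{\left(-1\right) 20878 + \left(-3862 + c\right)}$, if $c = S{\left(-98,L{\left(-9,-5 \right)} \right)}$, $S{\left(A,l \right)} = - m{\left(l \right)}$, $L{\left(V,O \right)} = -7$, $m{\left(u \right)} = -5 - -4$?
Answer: $i \sqrt{24739} \approx 157.29 i$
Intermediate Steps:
$m{\left(u \right)} = -1$ ($m{\left(u \right)} = -5 + 4 = -1$)
$S{\left(A,l \right)} = 1$ ($S{\left(A,l \right)} = \left(-1\right) \left(-1\right) = 1$)
$c = 1$
$\sqrt{\left(-1\right) 20878 + \left(-3862 + c\right)} = \sqrt{\left(-1\right) 20878 + \left(-3862 + 1\right)} = \sqrt{-20878 - 3861} = \sqrt{-24739} = i \sqrt{24739}$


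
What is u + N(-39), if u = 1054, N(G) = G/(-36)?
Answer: 12661/12 ≈ 1055.1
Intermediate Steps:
N(G) = -G/36 (N(G) = G*(-1/36) = -G/36)
u + N(-39) = 1054 - 1/36*(-39) = 1054 + 13/12 = 12661/12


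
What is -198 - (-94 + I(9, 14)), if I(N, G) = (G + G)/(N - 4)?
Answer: -548/5 ≈ -109.60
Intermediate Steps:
I(N, G) = 2*G/(-4 + N) (I(N, G) = (2*G)/(-4 + N) = 2*G/(-4 + N))
-198 - (-94 + I(9, 14)) = -198 - (-94 + 2*14/(-4 + 9)) = -198 - (-94 + 2*14/5) = -198 - (-94 + 2*14*(⅕)) = -198 - (-94 + 28/5) = -198 - 1*(-442/5) = -198 + 442/5 = -548/5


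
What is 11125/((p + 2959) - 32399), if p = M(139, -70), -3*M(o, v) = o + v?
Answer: -11125/29463 ≈ -0.37759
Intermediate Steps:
M(o, v) = -o/3 - v/3 (M(o, v) = -(o + v)/3 = -o/3 - v/3)
p = -23 (p = -1/3*139 - 1/3*(-70) = -139/3 + 70/3 = -23)
11125/((p + 2959) - 32399) = 11125/((-23 + 2959) - 32399) = 11125/(2936 - 32399) = 11125/(-29463) = 11125*(-1/29463) = -11125/29463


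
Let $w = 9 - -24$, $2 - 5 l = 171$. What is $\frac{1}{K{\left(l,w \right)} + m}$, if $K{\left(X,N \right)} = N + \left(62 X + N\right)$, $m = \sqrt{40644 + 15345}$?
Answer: $- \frac{50740}{101582179} - \frac{75 \sqrt{6221}}{101582179} \approx -0.00055773$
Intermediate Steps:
$l = - \frac{169}{5}$ ($l = \frac{2}{5} - \frac{171}{5} = - \frac{169}{5} \approx -33.8$)
$m = 3 \sqrt{6221}$ ($m = \sqrt{55989} = 3 \sqrt{6221} \approx 236.62$)
$w = 33$ ($w = 9 + 24 = 33$)
$K{\left(X,N \right)} = 2 N + 62 X$ ($K{\left(X,N \right)} = N + \left(N + 62 X\right) = 2 N + 62 X$)
$\frac{1}{K{\left(l,w \right)} + m} = \frac{1}{\left(2 \cdot 33 + 62 \left(- \frac{169}{5}\right)\right) + 3 \sqrt{6221}} = \frac{1}{\left(66 - \frac{10478}{5}\right) + 3 \sqrt{6221}} = \frac{1}{- \frac{10148}{5} + 3 \sqrt{6221}}$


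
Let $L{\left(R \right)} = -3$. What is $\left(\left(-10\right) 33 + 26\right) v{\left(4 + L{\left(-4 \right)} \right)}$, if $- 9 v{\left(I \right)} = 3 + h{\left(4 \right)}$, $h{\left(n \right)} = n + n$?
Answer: $\frac{3344}{9} \approx 371.56$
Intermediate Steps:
$h{\left(n \right)} = 2 n$
$v{\left(I \right)} = - \frac{11}{9}$ ($v{\left(I \right)} = - \frac{3 + 2 \cdot 4}{9} = - \frac{3 + 8}{9} = \left(- \frac{1}{9}\right) 11 = - \frac{11}{9}$)
$\left(\left(-10\right) 33 + 26\right) v{\left(4 + L{\left(-4 \right)} \right)} = \left(\left(-10\right) 33 + 26\right) \left(- \frac{11}{9}\right) = \left(-330 + 26\right) \left(- \frac{11}{9}\right) = \left(-304\right) \left(- \frac{11}{9}\right) = \frac{3344}{9}$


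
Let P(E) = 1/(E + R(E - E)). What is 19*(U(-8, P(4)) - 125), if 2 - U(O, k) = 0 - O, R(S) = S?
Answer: -2489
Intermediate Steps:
P(E) = 1/E (P(E) = 1/(E + (E - E)) = 1/(E + 0) = 1/E)
U(O, k) = 2 + O (U(O, k) = 2 - (0 - O) = 2 - (-1)*O = 2 + O)
19*(U(-8, P(4)) - 125) = 19*((2 - 8) - 125) = 19*(-6 - 125) = 19*(-131) = -2489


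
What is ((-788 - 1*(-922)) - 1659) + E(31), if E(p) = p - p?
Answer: -1525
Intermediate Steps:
E(p) = 0
((-788 - 1*(-922)) - 1659) + E(31) = ((-788 - 1*(-922)) - 1659) + 0 = ((-788 + 922) - 1659) + 0 = (134 - 1659) + 0 = -1525 + 0 = -1525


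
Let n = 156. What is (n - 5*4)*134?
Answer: 18224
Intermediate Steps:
(n - 5*4)*134 = (156 - 5*4)*134 = (156 - 20)*134 = 136*134 = 18224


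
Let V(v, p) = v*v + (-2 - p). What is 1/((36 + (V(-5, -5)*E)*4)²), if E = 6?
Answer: 1/501264 ≈ 1.9950e-6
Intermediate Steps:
V(v, p) = -2 + v² - p (V(v, p) = v² + (-2 - p) = -2 + v² - p)
1/((36 + (V(-5, -5)*E)*4)²) = 1/((36 + ((-2 + (-5)² - 1*(-5))*6)*4)²) = 1/((36 + ((-2 + 25 + 5)*6)*4)²) = 1/((36 + (28*6)*4)²) = 1/((36 + 168*4)²) = 1/((36 + 672)²) = 1/(708²) = 1/501264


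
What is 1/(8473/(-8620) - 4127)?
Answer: -8620/35583213 ≈ -0.00024225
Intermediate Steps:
1/(8473/(-8620) - 4127) = 1/(8473*(-1/8620) - 4127) = 1/(-8473/8620 - 4127) = 1/(-35583213/8620) = -8620/35583213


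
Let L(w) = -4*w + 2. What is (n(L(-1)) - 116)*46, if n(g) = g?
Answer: -5060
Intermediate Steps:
L(w) = 2 - 4*w
(n(L(-1)) - 116)*46 = ((2 - 4*(-1)) - 116)*46 = ((2 + 4) - 116)*46 = (6 - 116)*46 = -110*46 = -5060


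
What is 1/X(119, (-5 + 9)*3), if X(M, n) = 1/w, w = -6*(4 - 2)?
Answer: -12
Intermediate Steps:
w = -12 (w = -6*2 = -12)
X(M, n) = -1/12 (X(M, n) = 1/(-12) = -1/12)
1/X(119, (-5 + 9)*3) = 1/(-1/12) = -12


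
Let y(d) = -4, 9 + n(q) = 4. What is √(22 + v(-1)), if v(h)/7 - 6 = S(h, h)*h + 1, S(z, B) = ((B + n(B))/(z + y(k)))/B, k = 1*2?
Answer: √1985/5 ≈ 8.9107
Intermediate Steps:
n(q) = -5 (n(q) = -9 + 4 = -5)
k = 2
S(z, B) = (-5 + B)/(B*(-4 + z)) (S(z, B) = ((B - 5)/(z - 4))/B = ((-5 + B)/(-4 + z))/B = (-5 + B)/(B*(-4 + z)))
v(h) = 49 + 7*(-5 + h)/(-4 + h) (v(h) = 42 + 7*(((-5 + h)/(h*(-4 + h)))*h + 1) = 42 + 7*((-5 + h)/(-4 + h) + 1) = 42 + 7*(1 + (-5 + h)/(-4 + h)) = 42 + (7 + 7*(-5 + h)/(-4 + h)) = 49 + 7*(-5 + h)/(-4 + h))
√(22 + v(-1)) = √(22 + 7*(-33 + 8*(-1))/(-4 - 1)) = √(22 + 7*(-33 - 8)/(-5)) = √(22 + 7*(-⅕)*(-41)) = √(22 + 287/5) = √(397/5) = √1985/5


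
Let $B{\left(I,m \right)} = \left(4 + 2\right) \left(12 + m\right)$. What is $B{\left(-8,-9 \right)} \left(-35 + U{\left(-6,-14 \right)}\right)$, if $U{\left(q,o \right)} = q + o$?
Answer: $-990$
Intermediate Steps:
$B{\left(I,m \right)} = 72 + 6 m$ ($B{\left(I,m \right)} = 6 \left(12 + m\right) = 72 + 6 m$)
$U{\left(q,o \right)} = o + q$
$B{\left(-8,-9 \right)} \left(-35 + U{\left(-6,-14 \right)}\right) = \left(72 + 6 \left(-9\right)\right) \left(-35 - 20\right) = \left(72 - 54\right) \left(-35 - 20\right) = 18 \left(-55\right) = -990$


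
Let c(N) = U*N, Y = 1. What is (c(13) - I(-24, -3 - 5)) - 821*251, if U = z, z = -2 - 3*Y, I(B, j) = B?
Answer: -206112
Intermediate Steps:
z = -5 (z = -2 - 3*1 = -2 - 3 = -5)
U = -5
c(N) = -5*N
(c(13) - I(-24, -3 - 5)) - 821*251 = (-5*13 - 1*(-24)) - 821*251 = (-65 + 24) - 206071 = -41 - 206071 = -206112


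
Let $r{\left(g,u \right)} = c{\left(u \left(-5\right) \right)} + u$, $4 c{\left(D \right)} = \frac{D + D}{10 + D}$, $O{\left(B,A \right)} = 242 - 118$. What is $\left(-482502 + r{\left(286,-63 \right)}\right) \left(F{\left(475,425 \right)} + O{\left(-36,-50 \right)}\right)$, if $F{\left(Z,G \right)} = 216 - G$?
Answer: $\frac{1066467579}{26} \approx 4.1018 \cdot 10^{7}$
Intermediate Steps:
$O{\left(B,A \right)} = 124$
$c{\left(D \right)} = \frac{D}{2 \left(10 + D\right)}$ ($c{\left(D \right)} = \frac{\left(D + D\right) \frac{1}{10 + D}}{4} = \frac{2 D \frac{1}{10 + D}}{4} = \frac{D}{2 \left(10 + D\right)}$)
$r{\left(g,u \right)} = u - \frac{5 u}{2 \left(10 - 5 u\right)}$ ($r{\left(g,u \right)} = \frac{u \left(-5\right)}{2 \left(10 + u \left(-5\right)\right)} + u = \frac{\left(-5\right) u}{2 \left(10 - 5 u\right)} + u = - \frac{5 u}{2 \left(10 - 5 u\right)} + u = u - \frac{5 u}{2 \left(10 - 5 u\right)}$)
$\left(-482502 + r{\left(286,-63 \right)}\right) \left(F{\left(475,425 \right)} + O{\left(-36,-50 \right)}\right) = \left(-482502 + \frac{1}{2} \left(-63\right) \frac{1}{-2 - 63} \left(-3 + 2 \left(-63\right)\right)\right) \left(\left(216 - 425\right) + 124\right) = \left(-482502 + \frac{1}{2} \left(-63\right) \frac{1}{-65} \left(-3 - 126\right)\right) \left(\left(216 - 425\right) + 124\right) = \left(-482502 + \frac{1}{2} \left(-63\right) \left(- \frac{1}{65}\right) \left(-129\right)\right) \left(-209 + 124\right) = \left(-482502 - \frac{8127}{130}\right) \left(-85\right) = \left(- \frac{62733387}{130}\right) \left(-85\right) = \frac{1066467579}{26}$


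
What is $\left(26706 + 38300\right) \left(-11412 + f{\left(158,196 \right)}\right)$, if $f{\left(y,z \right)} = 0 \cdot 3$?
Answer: $-741848472$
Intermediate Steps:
$f{\left(y,z \right)} = 0$
$\left(26706 + 38300\right) \left(-11412 + f{\left(158,196 \right)}\right) = \left(26706 + 38300\right) \left(-11412 + 0\right) = 65006 \left(-11412\right) = -741848472$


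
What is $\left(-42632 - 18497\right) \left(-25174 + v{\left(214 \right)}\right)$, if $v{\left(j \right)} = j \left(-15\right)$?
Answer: $1735085536$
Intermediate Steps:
$v{\left(j \right)} = - 15 j$
$\left(-42632 - 18497\right) \left(-25174 + v{\left(214 \right)}\right) = \left(-42632 - 18497\right) \left(-25174 - 3210\right) = - 61129 \left(-25174 - 3210\right) = \left(-61129\right) \left(-28384\right) = 1735085536$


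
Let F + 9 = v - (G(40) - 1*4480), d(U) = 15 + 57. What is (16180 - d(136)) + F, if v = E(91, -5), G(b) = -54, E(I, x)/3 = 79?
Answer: 20870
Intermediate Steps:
E(I, x) = 237 (E(I, x) = 3*79 = 237)
d(U) = 72
v = 237
F = 4762 (F = -9 + (237 - (-54 - 1*4480)) = -9 + (237 - (-54 - 4480)) = -9 + (237 - 1*(-4534)) = -9 + (237 + 4534) = -9 + 4771 = 4762)
(16180 - d(136)) + F = (16180 - 1*72) + 4762 = (16180 - 72) + 4762 = 16108 + 4762 = 20870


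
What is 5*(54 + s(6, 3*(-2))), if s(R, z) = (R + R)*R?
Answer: 630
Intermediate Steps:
s(R, z) = 2*R**2 (s(R, z) = (2*R)*R = 2*R**2)
5*(54 + s(6, 3*(-2))) = 5*(54 + 2*6**2) = 5*(54 + 2*36) = 5*(54 + 72) = 5*126 = 630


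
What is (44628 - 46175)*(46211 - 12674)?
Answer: -51881739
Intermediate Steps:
(44628 - 46175)*(46211 - 12674) = -1547*33537 = -51881739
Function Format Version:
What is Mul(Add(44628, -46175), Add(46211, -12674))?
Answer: -51881739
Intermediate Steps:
Mul(Add(44628, -46175), Add(46211, -12674)) = Mul(-1547, 33537) = -51881739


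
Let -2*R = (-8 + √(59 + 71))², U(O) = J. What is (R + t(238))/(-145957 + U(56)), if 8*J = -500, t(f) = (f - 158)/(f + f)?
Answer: 23046/34752641 - 16*√130/292039 ≈ 3.8474e-5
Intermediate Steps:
t(f) = (-158 + f)/(2*f) (t(f) = (-158 + f)/((2*f)) = (-158 + f)*(1/(2*f)) = (-158 + f)/(2*f))
J = -125/2 (J = (⅛)*(-500) = -125/2 ≈ -62.500)
U(O) = -125/2
R = -(-8 + √130)²/2 (R = -(-8 + √(59 + 71))²/2 = -(-8 + √130)²/2 ≈ -5.7860)
(R + t(238))/(-145957 + U(56)) = ((-97 + 8*√130) + (½)*(-158 + 238)/238)/(-145957 - 125/2) = ((-97 + 8*√130) + (½)*(1/238)*80)/(-292039/2) = ((-97 + 8*√130) + 20/119)*(-2/292039) = (-11523/119 + 8*√130)*(-2/292039) = 23046/34752641 - 16*√130/292039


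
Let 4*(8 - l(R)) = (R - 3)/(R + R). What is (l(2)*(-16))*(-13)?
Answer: 1677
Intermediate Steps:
l(R) = 8 - (-3 + R)/(8*R) (l(R) = 8 - (R - 3)/(4*(R + R)) = 8 - (-3 + R)/(4*(2*R)) = 8 - (-3 + R)*1/(2*R)/4 = 8 - (-3 + R)/(8*R))
(l(2)*(-16))*(-13) = (((3/8)*(1 + 21*2)/2)*(-16))*(-13) = (((3/8)*(1/2)*(1 + 42))*(-16))*(-13) = (((3/8)*(1/2)*43)*(-16))*(-13) = ((129/16)*(-16))*(-13) = -129*(-13) = 1677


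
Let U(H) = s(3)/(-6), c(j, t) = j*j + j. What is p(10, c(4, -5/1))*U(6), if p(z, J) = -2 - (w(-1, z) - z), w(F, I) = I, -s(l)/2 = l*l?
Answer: -6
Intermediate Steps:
s(l) = -2*l² (s(l) = -2*l*l = -2*l²)
c(j, t) = j + j² (c(j, t) = j² + j = j + j²)
p(z, J) = -2 (p(z, J) = -2 - (z - z) = -2 - 1*0 = -2 + 0 = -2)
U(H) = 3 (U(H) = -2*3²/(-6) = -2*9*(-⅙) = -18*(-⅙) = 3)
p(10, c(4, -5/1))*U(6) = -2*3 = -6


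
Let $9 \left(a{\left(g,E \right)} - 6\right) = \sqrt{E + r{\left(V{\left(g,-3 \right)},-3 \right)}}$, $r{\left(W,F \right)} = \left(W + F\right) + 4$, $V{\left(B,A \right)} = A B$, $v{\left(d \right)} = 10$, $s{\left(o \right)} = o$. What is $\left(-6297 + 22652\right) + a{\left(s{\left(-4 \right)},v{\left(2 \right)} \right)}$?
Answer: $16361 + \frac{\sqrt{23}}{9} \approx 16362.0$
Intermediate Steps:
$r{\left(W,F \right)} = 4 + F + W$ ($r{\left(W,F \right)} = \left(F + W\right) + 4 = 4 + F + W$)
$a{\left(g,E \right)} = 6 + \frac{\sqrt{1 + E - 3 g}}{9}$ ($a{\left(g,E \right)} = 6 + \frac{\sqrt{E - \left(-1 + 3 g\right)}}{9} = 6 + \frac{\sqrt{1 + E - 3 g}}{9}$)
$\left(-6297 + 22652\right) + a{\left(s{\left(-4 \right)},v{\left(2 \right)} \right)} = \left(-6297 + 22652\right) + \left(6 + \frac{\sqrt{1 + 10 - -12}}{9}\right) = 16355 + \left(6 + \frac{\sqrt{1 + 10 + 12}}{9}\right) = 16355 + \left(6 + \frac{\sqrt{23}}{9}\right) = 16361 + \frac{\sqrt{23}}{9}$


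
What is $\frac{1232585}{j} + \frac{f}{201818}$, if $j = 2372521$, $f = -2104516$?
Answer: $- \frac{124848699087}{12600459031} \approx -9.9083$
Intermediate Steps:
$\frac{1232585}{j} + \frac{f}{201818} = \frac{1232585}{2372521} - \frac{2104516}{201818} = 1232585 \cdot \frac{1}{2372521} - \frac{55382}{5311} = \frac{1232585}{2372521} - \frac{55382}{5311} = - \frac{124848699087}{12600459031}$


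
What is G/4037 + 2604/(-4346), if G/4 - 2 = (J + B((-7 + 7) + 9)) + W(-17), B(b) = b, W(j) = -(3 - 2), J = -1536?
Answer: -18520166/8772401 ≈ -2.1112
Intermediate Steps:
W(j) = -1 (W(j) = -1*1 = -1)
G = -6104 (G = 8 + 4*((-1536 + ((-7 + 7) + 9)) - 1) = 8 + 4*((-1536 + (0 + 9)) - 1) = 8 + 4*((-1536 + 9) - 1) = 8 + 4*(-1527 - 1) = 8 + 4*(-1528) = 8 - 6112 = -6104)
G/4037 + 2604/(-4346) = -6104/4037 + 2604/(-4346) = -6104*1/4037 + 2604*(-1/4346) = -6104/4037 - 1302/2173 = -18520166/8772401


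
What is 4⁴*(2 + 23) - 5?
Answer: 6395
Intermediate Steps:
4⁴*(2 + 23) - 5 = 256*25 - 5 = 6400 - 5 = 6395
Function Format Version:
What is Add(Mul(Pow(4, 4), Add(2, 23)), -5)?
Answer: 6395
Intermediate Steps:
Add(Mul(Pow(4, 4), Add(2, 23)), -5) = Add(Mul(256, 25), -5) = Add(6400, -5) = 6395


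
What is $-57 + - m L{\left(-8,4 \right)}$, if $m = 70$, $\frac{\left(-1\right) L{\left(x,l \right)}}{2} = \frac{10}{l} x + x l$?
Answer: $-7337$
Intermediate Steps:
$L{\left(x,l \right)} = - \frac{20 x}{l} - 2 l x$ ($L{\left(x,l \right)} = - 2 \left(\frac{10}{l} x + x l\right) = - 2 \left(\frac{10 x}{l} + l x\right) = - 2 \left(l x + \frac{10 x}{l}\right) = - \frac{20 x}{l} - 2 l x$)
$-57 + - m L{\left(-8,4 \right)} = -57 + \left(-1\right) 70 \left(\left(-2\right) \left(-8\right) \frac{1}{4} \left(10 + 4^{2}\right)\right) = -57 - 70 \left(\left(-2\right) \left(-8\right) \frac{1}{4} \left(10 + 16\right)\right) = -57 - 70 \left(\left(-2\right) \left(-8\right) \frac{1}{4} \cdot 26\right) = -57 - 7280 = -7337$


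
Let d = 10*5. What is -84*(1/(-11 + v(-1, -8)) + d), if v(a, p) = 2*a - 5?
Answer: -12586/3 ≈ -4195.3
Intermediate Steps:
v(a, p) = -5 + 2*a
d = 50
-84*(1/(-11 + v(-1, -8)) + d) = -84*(1/(-11 + (-5 + 2*(-1))) + 50) = -84*(1/(-11 + (-5 - 2)) + 50) = -84*(1/(-11 - 7) + 50) = -84*(1/(-18) + 50) = -84*(-1/18 + 50) = -84*899/18 = -12586/3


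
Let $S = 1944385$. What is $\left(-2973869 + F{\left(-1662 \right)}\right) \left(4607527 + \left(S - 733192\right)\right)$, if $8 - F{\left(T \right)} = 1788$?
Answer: $-17314468349280$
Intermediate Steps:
$F{\left(T \right)} = -1780$ ($F{\left(T \right)} = 8 - 1788 = -1780$)
$\left(-2973869 + F{\left(-1662 \right)}\right) \left(4607527 + \left(S - 733192\right)\right) = \left(-2973869 - 1780\right) \left(4607527 + \left(1944385 - 733192\right)\right) = - 2975649 \left(4607527 + 1211193\right) = \left(-2975649\right) 5818720 = -17314468349280$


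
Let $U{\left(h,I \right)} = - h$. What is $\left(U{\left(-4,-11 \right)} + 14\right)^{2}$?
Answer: $324$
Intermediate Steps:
$\left(U{\left(-4,-11 \right)} + 14\right)^{2} = \left(\left(-1\right) \left(-4\right) + 14\right)^{2} = \left(4 + 14\right)^{2} = 18^{2} = 324$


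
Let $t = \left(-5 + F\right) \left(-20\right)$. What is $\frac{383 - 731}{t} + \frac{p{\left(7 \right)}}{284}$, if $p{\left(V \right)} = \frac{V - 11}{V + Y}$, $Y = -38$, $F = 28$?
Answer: $\frac{191602}{253115} \approx 0.75698$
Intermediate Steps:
$t = -460$ ($t = \left(-5 + 28\right) \left(-20\right) = 23 \left(-20\right) = -460$)
$p{\left(V \right)} = \frac{-11 + V}{-38 + V}$ ($p{\left(V \right)} = \frac{V - 11}{V - 38} = \frac{-11 + V}{-38 + V}$)
$\frac{383 - 731}{t} + \frac{p{\left(7 \right)}}{284} = \frac{383 - 731}{-460} + \frac{\frac{1}{-38 + 7} \left(-11 + 7\right)}{284} = \left(-348\right) \left(- \frac{1}{460}\right) + \frac{1}{-31} \left(-4\right) \frac{1}{284} = \frac{87}{115} + \left(- \frac{1}{31}\right) \left(-4\right) \frac{1}{284} = \frac{87}{115} + \frac{4}{31} \cdot \frac{1}{284} = \frac{87}{115} + \frac{1}{2201} = \frac{191602}{253115}$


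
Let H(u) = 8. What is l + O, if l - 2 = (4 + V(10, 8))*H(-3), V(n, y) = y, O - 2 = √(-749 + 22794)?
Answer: 100 + √22045 ≈ 248.48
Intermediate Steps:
O = 2 + √22045 (O = 2 + √(-749 + 22794) = 2 + √22045 ≈ 150.48)
l = 98 (l = 2 + (4 + 8)*8 = 2 + 12*8 = 2 + 96 = 98)
l + O = 98 + (2 + √22045) = 100 + √22045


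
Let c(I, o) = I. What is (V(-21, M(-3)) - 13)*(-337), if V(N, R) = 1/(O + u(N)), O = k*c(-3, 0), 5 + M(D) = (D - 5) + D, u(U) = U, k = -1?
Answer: 79195/18 ≈ 4399.7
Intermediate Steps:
M(D) = -10 + 2*D (M(D) = -5 + ((D - 5) + D) = -5 + ((-5 + D) + D) = -5 + (-5 + 2*D) = -10 + 2*D)
O = 3 (O = -1*(-3) = 3)
V(N, R) = 1/(3 + N)
(V(-21, M(-3)) - 13)*(-337) = (1/(3 - 21) - 13)*(-337) = (1/(-18) - 13)*(-337) = (-1/18 - 13)*(-337) = -235/18*(-337) = 79195/18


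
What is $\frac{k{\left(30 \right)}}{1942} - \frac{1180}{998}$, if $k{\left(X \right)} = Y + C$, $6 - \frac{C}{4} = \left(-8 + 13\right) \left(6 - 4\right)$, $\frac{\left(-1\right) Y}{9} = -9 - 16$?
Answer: $- \frac{1041489}{969058} \approx -1.0747$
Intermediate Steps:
$Y = 225$ ($Y = - 9 \left(-9 - 16\right) = \left(-9\right) \left(-25\right) = 225$)
$C = -16$ ($C = 24 - 4 \left(-8 + 13\right) \left(6 - 4\right) = 24 - 4 \cdot 5 \cdot 2 = 24 - 40 = -16$)
$k{\left(X \right)} = 209$ ($k{\left(X \right)} = 225 - 16 = 209$)
$\frac{k{\left(30 \right)}}{1942} - \frac{1180}{998} = \frac{209}{1942} - \frac{1180}{998} = 209 \cdot \frac{1}{1942} - \frac{590}{499} = \frac{209}{1942} - \frac{590}{499} = - \frac{1041489}{969058}$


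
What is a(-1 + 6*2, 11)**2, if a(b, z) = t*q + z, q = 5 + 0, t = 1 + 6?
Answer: 2116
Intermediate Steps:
t = 7
q = 5
a(b, z) = 35 + z (a(b, z) = 7*5 + z = 35 + z)
a(-1 + 6*2, 11)**2 = (35 + 11)**2 = 46**2 = 2116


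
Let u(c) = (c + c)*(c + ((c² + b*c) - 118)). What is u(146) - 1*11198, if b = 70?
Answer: 9205490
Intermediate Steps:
u(c) = 2*c*(-118 + c² + 71*c) (u(c) = (c + c)*(c + ((c² + 70*c) - 118)) = (2*c)*(c + (-118 + c² + 70*c)) = (2*c)*(-118 + c² + 71*c) = 2*c*(-118 + c² + 71*c))
u(146) - 1*11198 = 2*146*(-118 + 146² + 71*146) - 1*11198 = 2*146*(-118 + 21316 + 10366) - 11198 = 2*146*31564 - 11198 = 9216688 - 11198 = 9205490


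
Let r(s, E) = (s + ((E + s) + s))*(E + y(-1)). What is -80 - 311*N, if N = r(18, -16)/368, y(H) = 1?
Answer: 73915/184 ≈ 401.71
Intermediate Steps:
r(s, E) = (1 + E)*(E + 3*s) (r(s, E) = (s + ((E + s) + s))*(E + 1) = (s + (E + 2*s))*(1 + E) = (E + 3*s)*(1 + E) = (1 + E)*(E + 3*s))
N = -285/184 (N = (-16 + (-16)**2 + 3*18 + 3*(-16)*18)/368 = (-16 + 256 + 54 - 864)*(1/368) = -570*1/368 = -285/184 ≈ -1.5489)
-80 - 311*N = -80 - 311*(-285/184) = -80 + 88635/184 = 73915/184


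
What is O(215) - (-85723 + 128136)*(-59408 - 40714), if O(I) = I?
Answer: 4246474601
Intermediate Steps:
O(215) - (-85723 + 128136)*(-59408 - 40714) = 215 - (-85723 + 128136)*(-59408 - 40714) = 215 - 42413*(-100122) = 215 - 1*(-4246474386) = 215 + 4246474386 = 4246474601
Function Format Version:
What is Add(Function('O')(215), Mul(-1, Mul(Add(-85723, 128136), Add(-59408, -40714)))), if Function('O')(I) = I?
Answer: 4246474601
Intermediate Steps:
Add(Function('O')(215), Mul(-1, Mul(Add(-85723, 128136), Add(-59408, -40714)))) = Add(215, Mul(-1, Mul(Add(-85723, 128136), Add(-59408, -40714)))) = Add(215, Mul(-1, Mul(42413, -100122))) = Add(215, Mul(-1, -4246474386)) = Add(215, 4246474386) = 4246474601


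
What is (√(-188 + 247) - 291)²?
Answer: (291 - √59)² ≈ 80270.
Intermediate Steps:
(√(-188 + 247) - 291)² = (√59 - 291)² = (-291 + √59)²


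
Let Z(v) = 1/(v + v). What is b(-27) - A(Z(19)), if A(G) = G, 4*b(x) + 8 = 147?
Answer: 2639/76 ≈ 34.724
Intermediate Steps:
Z(v) = 1/(2*v)
b(x) = 139/4 (b(x) = -2 + (¼)*147 = -2 + 147/4 = 139/4)
b(-27) - A(Z(19)) = 139/4 - 1/(2*19) = 139/4 - 1*1/38 = 139/4 - 1/38 = 2639/76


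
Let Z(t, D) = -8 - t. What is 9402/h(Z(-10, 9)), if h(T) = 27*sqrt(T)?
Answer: 1567*sqrt(2)/9 ≈ 246.23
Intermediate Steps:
9402/h(Z(-10, 9)) = 9402/((27*sqrt(-8 - 1*(-10)))) = 9402/((27*sqrt(-8 + 10))) = 9402/((27*sqrt(2))) = 9402*(sqrt(2)/54) = 1567*sqrt(2)/9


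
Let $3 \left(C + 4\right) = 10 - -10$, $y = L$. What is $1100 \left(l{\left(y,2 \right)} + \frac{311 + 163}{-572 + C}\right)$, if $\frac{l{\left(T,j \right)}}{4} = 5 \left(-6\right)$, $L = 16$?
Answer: $- \frac{56755050}{427} \approx -1.3292 \cdot 10^{5}$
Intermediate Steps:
$y = 16$
$C = \frac{8}{3}$ ($C = -4 + \frac{10 - -10}{3} = -4 + \frac{10 + 10}{3} = -4 + \frac{1}{3} \cdot 20 = -4 + \frac{20}{3} = \frac{8}{3} \approx 2.6667$)
$l{\left(T,j \right)} = -120$ ($l{\left(T,j \right)} = 4 \cdot 5 \left(-6\right) = 4 \left(-30\right) = -120$)
$1100 \left(l{\left(y,2 \right)} + \frac{311 + 163}{-572 + C}\right) = 1100 \left(-120 + \frac{311 + 163}{-572 + \frac{8}{3}}\right) = 1100 \left(-120 + \frac{474}{- \frac{1708}{3}}\right) = 1100 \left(-120 + 474 \left(- \frac{3}{1708}\right)\right) = 1100 \left(-120 - \frac{711}{854}\right) = 1100 \left(- \frac{103191}{854}\right) = - \frac{56755050}{427}$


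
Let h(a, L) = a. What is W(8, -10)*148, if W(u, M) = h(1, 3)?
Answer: 148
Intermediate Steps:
W(u, M) = 1
W(8, -10)*148 = 1*148 = 148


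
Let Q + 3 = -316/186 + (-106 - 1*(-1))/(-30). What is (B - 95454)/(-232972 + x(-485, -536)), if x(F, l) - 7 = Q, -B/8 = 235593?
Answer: 368316828/43331713 ≈ 8.4999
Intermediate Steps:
B = -1884744 (B = -8*235593 = -1884744)
Q = -223/186 (Q = -3 + (-316/186 + (-106 - 1*(-1))/(-30)) = -3 + (-316*1/186 + (-106 + 1)*(-1/30)) = -3 + (-158/93 - 105*(-1/30)) = -3 + (-158/93 + 7/2) = -3 + 335/186 = -223/186 ≈ -1.1989)
x(F, l) = 1079/186 (x(F, l) = 7 - 223/186 = 1079/186)
(B - 95454)/(-232972 + x(-485, -536)) = (-1884744 - 95454)/(-232972 + 1079/186) = -1980198/(-43331713/186) = -1980198*(-186/43331713) = 368316828/43331713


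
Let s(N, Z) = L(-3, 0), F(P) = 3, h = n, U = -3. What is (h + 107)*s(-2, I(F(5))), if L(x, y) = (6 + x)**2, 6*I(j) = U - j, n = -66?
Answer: 369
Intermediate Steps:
h = -66
I(j) = -1/2 - j/6 (I(j) = (-3 - j)/6 = -1/2 - j/6)
s(N, Z) = 9 (s(N, Z) = (6 - 3)**2 = 3**2 = 9)
(h + 107)*s(-2, I(F(5))) = (-66 + 107)*9 = 41*9 = 369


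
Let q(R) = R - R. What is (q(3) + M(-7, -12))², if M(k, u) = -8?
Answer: 64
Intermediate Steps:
q(R) = 0
(q(3) + M(-7, -12))² = (0 - 8)² = (-8)² = 64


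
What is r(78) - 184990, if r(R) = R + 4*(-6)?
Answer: -184936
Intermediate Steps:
r(R) = -24 + R (r(R) = R - 24 = -24 + R)
r(78) - 184990 = (-24 + 78) - 184990 = 54 - 184990 = -184936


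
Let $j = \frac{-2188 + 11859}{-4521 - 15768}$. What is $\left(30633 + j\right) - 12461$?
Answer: $\frac{368682037}{20289} \approx 18172.0$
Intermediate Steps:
$j = - \frac{9671}{20289}$ ($j = \frac{9671}{-20289} = 9671 \left(- \frac{1}{20289}\right) = - \frac{9671}{20289} \approx -0.47666$)
$\left(30633 + j\right) - 12461 = \left(30633 - \frac{9671}{20289}\right) - 12461 = \frac{621503266}{20289} - 12461 = \frac{368682037}{20289}$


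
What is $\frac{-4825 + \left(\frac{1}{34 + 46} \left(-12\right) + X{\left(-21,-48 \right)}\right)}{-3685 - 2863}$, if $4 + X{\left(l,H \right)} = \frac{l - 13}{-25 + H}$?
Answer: $\frac{7049879}{9560080} \approx 0.73743$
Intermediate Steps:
$X{\left(l,H \right)} = -4 + \frac{-13 + l}{-25 + H}$ ($X{\left(l,H \right)} = -4 + \frac{l - 13}{-25 + H} = -4 + \frac{-13 + l}{-25 + H}$)
$\frac{-4825 + \left(\frac{1}{34 + 46} \left(-12\right) + X{\left(-21,-48 \right)}\right)}{-3685 - 2863} = \frac{-4825 + \left(\frac{1}{34 + 46} \left(-12\right) + \frac{87 - 21 - -192}{-25 - 48}\right)}{-3685 - 2863} = \frac{-4825 + \left(\frac{1}{80} \left(-12\right) + \frac{87 - 21 + 192}{-73}\right)}{-6548} = \left(-4825 + \left(\frac{1}{80} \left(-12\right) - \frac{258}{73}\right)\right) \left(- \frac{1}{6548}\right) = \left(-4825 - \frac{5379}{1460}\right) \left(- \frac{1}{6548}\right) = \left(- \frac{7049879}{1460}\right) \left(- \frac{1}{6548}\right) = \frac{7049879}{9560080}$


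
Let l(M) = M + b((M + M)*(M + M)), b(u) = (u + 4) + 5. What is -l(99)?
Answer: -39312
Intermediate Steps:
b(u) = 9 + u (b(u) = (4 + u) + 5 = 9 + u)
l(M) = 9 + M + 4*M² (l(M) = M + (9 + (M + M)*(M + M)) = M + (9 + (2*M)*(2*M)) = M + (9 + 4*M²) = 9 + M + 4*M²)
-l(99) = -(9 + 99 + 4*99²) = -(9 + 99 + 4*9801) = -(9 + 99 + 39204) = -1*39312 = -39312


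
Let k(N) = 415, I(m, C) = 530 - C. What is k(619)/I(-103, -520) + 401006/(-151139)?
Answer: -71666723/31739190 ≈ -2.2580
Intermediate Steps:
k(619)/I(-103, -520) + 401006/(-151139) = 415/(530 - 1*(-520)) + 401006/(-151139) = 415/(530 + 520) + 401006*(-1/151139) = 415/1050 - 401006/151139 = 415*(1/1050) - 401006/151139 = 83/210 - 401006/151139 = -71666723/31739190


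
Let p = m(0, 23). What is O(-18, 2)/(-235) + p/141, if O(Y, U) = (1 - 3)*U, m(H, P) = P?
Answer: 127/705 ≈ 0.18014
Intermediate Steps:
p = 23
O(Y, U) = -2*U
O(-18, 2)/(-235) + p/141 = -2*2/(-235) + 23/141 = -4*(-1/235) + 23*(1/141) = 4/235 + 23/141 = 127/705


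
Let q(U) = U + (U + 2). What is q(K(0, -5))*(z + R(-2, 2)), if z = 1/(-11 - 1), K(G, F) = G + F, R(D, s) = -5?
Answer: 122/3 ≈ 40.667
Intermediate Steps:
K(G, F) = F + G
q(U) = 2 + 2*U (q(U) = U + (2 + U) = 2 + 2*U)
z = -1/12 (z = 1/(-12) = -1/12 ≈ -0.083333)
q(K(0, -5))*(z + R(-2, 2)) = (2 + 2*(-5 + 0))*(-1/12 - 5) = (2 + 2*(-5))*(-61/12) = (2 - 10)*(-61/12) = -8*(-61/12) = 122/3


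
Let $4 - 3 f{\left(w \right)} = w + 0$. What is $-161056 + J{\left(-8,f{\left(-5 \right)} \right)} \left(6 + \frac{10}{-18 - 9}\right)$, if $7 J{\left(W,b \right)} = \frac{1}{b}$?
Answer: $- \frac{91318600}{567} \approx -1.6106 \cdot 10^{5}$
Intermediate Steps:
$f{\left(w \right)} = \frac{4}{3} - \frac{w}{3}$ ($f{\left(w \right)} = \frac{4}{3} - \frac{w + 0}{3} = \frac{4}{3} - \frac{w}{3}$)
$J{\left(W,b \right)} = \frac{1}{7 b}$
$-161056 + J{\left(-8,f{\left(-5 \right)} \right)} \left(6 + \frac{10}{-18 - 9}\right) = -161056 + \frac{1}{7 \left(\frac{4}{3} - - \frac{5}{3}\right)} \left(6 + \frac{10}{-18 - 9}\right) = -161056 + \frac{1}{7 \left(\frac{4}{3} + \frac{5}{3}\right)} \left(6 + \frac{10}{-27}\right) = -161056 + \frac{1}{7 \cdot 3} \left(6 + 10 \left(- \frac{1}{27}\right)\right) = -161056 + \frac{1}{7} \cdot \frac{1}{3} \left(6 - \frac{10}{27}\right) = -161056 + \frac{1}{21} \cdot \frac{152}{27} = -161056 + \frac{152}{567} = - \frac{91318600}{567}$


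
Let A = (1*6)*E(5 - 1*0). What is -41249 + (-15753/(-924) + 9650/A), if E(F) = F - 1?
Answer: -18863399/462 ≈ -40830.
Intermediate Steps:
E(F) = -1 + F
A = 24 (A = (1*6)*(-1 + (5 - 1*0)) = 6*(-1 + (5 + 0)) = 6*(-1 + 5) = 6*4 = 24)
-41249 + (-15753/(-924) + 9650/A) = -41249 + (-15753/(-924) + 9650/24) = -41249 + (-15753*(-1/924) + 9650*(1/24)) = -41249 + (5251/308 + 4825/12) = -41249 + 193639/462 = -18863399/462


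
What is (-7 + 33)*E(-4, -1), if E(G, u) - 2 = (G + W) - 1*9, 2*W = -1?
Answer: -299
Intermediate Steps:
W = -½ (W = (½)*(-1) = -½ ≈ -0.50000)
E(G, u) = -15/2 + G (E(G, u) = 2 + ((G - ½) - 1*9) = 2 + ((-½ + G) - 9) = 2 + (-19/2 + G) = -15/2 + G)
(-7 + 33)*E(-4, -1) = (-7 + 33)*(-15/2 - 4) = 26*(-23/2) = -299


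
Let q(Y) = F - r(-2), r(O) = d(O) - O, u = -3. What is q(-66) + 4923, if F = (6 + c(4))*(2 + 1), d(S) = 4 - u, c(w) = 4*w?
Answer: 4980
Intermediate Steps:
d(S) = 7 (d(S) = 4 - 1*(-3) = 4 + 3 = 7)
r(O) = 7 - O
F = 66 (F = (6 + 4*4)*(2 + 1) = (6 + 16)*3 = 22*3 = 66)
q(Y) = 57 (q(Y) = 66 - (7 - 1*(-2)) = 66 - (7 + 2) = 66 - 1*9 = 66 - 9 = 57)
q(-66) + 4923 = 57 + 4923 = 4980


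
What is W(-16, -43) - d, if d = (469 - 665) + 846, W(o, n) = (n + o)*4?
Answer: -886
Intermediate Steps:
W(o, n) = 4*n + 4*o
d = 650 (d = -196 + 846 = 650)
W(-16, -43) - d = (4*(-43) + 4*(-16)) - 1*650 = (-172 - 64) - 650 = -236 - 650 = -886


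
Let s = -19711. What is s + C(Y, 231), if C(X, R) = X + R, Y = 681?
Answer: -18799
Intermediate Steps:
C(X, R) = R + X
s + C(Y, 231) = -19711 + (231 + 681) = -19711 + 912 = -18799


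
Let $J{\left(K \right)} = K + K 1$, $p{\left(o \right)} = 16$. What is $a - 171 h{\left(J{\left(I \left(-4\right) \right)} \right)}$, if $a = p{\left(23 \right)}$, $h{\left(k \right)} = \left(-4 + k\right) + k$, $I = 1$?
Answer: $3436$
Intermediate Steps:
$J{\left(K \right)} = 2 K$ ($J{\left(K \right)} = K + K = 2 K$)
$h{\left(k \right)} = -4 + 2 k$
$a = 16$
$a - 171 h{\left(J{\left(I \left(-4\right) \right)} \right)} = 16 - 171 \left(-4 + 2 \cdot 2 \cdot 1 \left(-4\right)\right) = 16 - 171 \left(-4 + 2 \cdot 2 \left(-4\right)\right) = 16 - 171 \left(-4 + 2 \left(-8\right)\right) = 16 - 171 \left(-4 - 16\right) = 16 - -3420 = 16 + 3420 = 3436$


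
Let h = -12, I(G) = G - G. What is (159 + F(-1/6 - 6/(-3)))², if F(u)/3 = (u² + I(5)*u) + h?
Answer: 2550409/144 ≈ 17711.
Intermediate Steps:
I(G) = 0
F(u) = -36 + 3*u² (F(u) = 3*((u² + 0*u) - 12) = 3*((u² + 0) - 12) = 3*(u² - 12) = 3*(-12 + u²) = -36 + 3*u²)
(159 + F(-1/6 - 6/(-3)))² = (159 + (-36 + 3*(-1/6 - 6/(-3))²))² = (159 + (-36 + 3*(-1*⅙ - 6*(-⅓))²))² = (159 + (-36 + 3*(-⅙ + 2)²))² = (159 + (-36 + 3*(11/6)²))² = (159 + (-36 + 3*(121/36)))² = (159 + (-36 + 121/12))² = (159 - 311/12)² = (1597/12)² = 2550409/144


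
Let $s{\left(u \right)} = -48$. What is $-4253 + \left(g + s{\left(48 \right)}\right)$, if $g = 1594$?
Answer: $-2707$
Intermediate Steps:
$-4253 + \left(g + s{\left(48 \right)}\right) = -4253 + \left(1594 - 48\right) = -4253 + 1546 = -2707$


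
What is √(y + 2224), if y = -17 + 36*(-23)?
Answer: √1379 ≈ 37.135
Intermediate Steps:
y = -845 (y = -17 - 828 = -845)
√(y + 2224) = √(-845 + 2224) = √1379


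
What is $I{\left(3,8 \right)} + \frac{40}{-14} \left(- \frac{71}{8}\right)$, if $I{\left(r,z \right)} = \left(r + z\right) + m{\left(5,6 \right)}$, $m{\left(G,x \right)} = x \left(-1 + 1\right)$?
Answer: $\frac{509}{14} \approx 36.357$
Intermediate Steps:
$m{\left(G,x \right)} = 0$ ($m{\left(G,x \right)} = x 0 = 0$)
$I{\left(r,z \right)} = r + z$ ($I{\left(r,z \right)} = \left(r + z\right) + 0 = r + z$)
$I{\left(3,8 \right)} + \frac{40}{-14} \left(- \frac{71}{8}\right) = \left(3 + 8\right) + \frac{40}{-14} \left(- \frac{71}{8}\right) = 11 + 40 \left(- \frac{1}{14}\right) \left(\left(-71\right) \frac{1}{8}\right) = 11 - - \frac{355}{14} = 11 + \frac{355}{14} = \frac{509}{14}$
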